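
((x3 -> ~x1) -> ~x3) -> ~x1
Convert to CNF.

((x3 -> ~x1) -> ~x3) -> ~x1
≡ ~((x3 -> ~x1) -> ~x3) | ~x1   [eliminate ->]
≡ ~(~(x3 -> ~x1) | ~x3) | ~x1   [eliminate ->]
≡ ~(~(~x3 | ~x1) | ~x3) | ~x1   [eliminate ->]
≡ (~~(~x3 | ~x1) & ~~x3) | ~x1   [De Morgan]
≡ ((~x3 | ~x1) & ~~x3) | ~x1   [double negation]
≡ ((~x3 | ~x1) & x3) | ~x1   [double negation]
≡ (~x3 | ~x1 | ~x1) & (x3 | ~x1)   [distribute | over &]
≡ (~x3 | ~x1) & (x3 | ~x1)   [simplify]

(~x3 | ~x1) & (x3 | ~x1)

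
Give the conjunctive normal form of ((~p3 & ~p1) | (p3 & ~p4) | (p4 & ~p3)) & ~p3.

(~p1 | p3 | p4) & ~p3

((~p3 & ~p1) | (p3 & ~p4) | (p4 & ~p3)) & ~p3
≡ (~p3 | p3 | p4) & (~p3 | p3 | ~p3) & (~p3 | ~p4 | p4) & (~p3 | ~p4 | ~p3) & (~p1 | p3 | p4) & (~p1 | p3 | ~p3) & (~p1 | ~p4 | p4) & (~p1 | ~p4 | ~p3) & ~p3   — distribute | over &
≡ (~p1 | p3 | p4) & ~p3   — simplify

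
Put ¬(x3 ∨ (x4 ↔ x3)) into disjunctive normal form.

¬(x3 ∨ (x4 ↔ x3))
≡ ¬(x3 ∨ ((x4 → x3) ∧ (x3 → x4)))
≡ ¬(x3 ∨ ((¬x4 ∨ x3) ∧ (x3 → x4)))
≡ ¬(x3 ∨ ((¬x4 ∨ x3) ∧ (¬x3 ∨ x4)))
≡ ¬x3 ∧ ¬((¬x4 ∨ x3) ∧ (¬x3 ∨ x4))
≡ ¬x3 ∧ (¬(¬x4 ∨ x3) ∨ ¬(¬x3 ∨ x4))
≡ ¬x3 ∧ ((¬¬x4 ∧ ¬x3) ∨ ¬(¬x3 ∨ x4))
≡ ¬x3 ∧ ((x4 ∧ ¬x3) ∨ ¬(¬x3 ∨ x4))
≡ ¬x3 ∧ ((x4 ∧ ¬x3) ∨ (¬¬x3 ∧ ¬x4))
≡ ¬x3 ∧ ((x4 ∧ ¬x3) ∨ (x3 ∧ ¬x4))
≡ (¬x3 ∧ x4 ∧ ¬x3) ∨ (¬x3 ∧ x3 ∧ ¬x4)
≡ ¬x3 ∧ x4

¬x3 ∧ x4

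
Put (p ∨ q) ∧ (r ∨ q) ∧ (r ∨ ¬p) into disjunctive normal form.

(p ∧ r) ∨ (q ∧ r) ∨ (q ∧ ¬p)

(p ∨ q) ∧ (r ∨ q) ∧ (r ∨ ¬p)
≡ (p ∧ r ∧ r) ∨ (p ∧ r ∧ ¬p) ∨ (p ∧ q ∧ r) ∨ (p ∧ q ∧ ¬p) ∨ (q ∧ r ∧ r) ∨ (q ∧ r ∧ ¬p) ∨ (q ∧ q ∧ r) ∨ (q ∧ q ∧ ¬p)   [distribute ∧ over ∨]
≡ (p ∧ r) ∨ (q ∧ r) ∨ (q ∧ ¬p)   [simplify]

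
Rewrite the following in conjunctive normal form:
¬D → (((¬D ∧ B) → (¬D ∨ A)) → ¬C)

D ∨ ¬C

¬D → (((¬D ∧ B) → (¬D ∨ A)) → ¬C)
≡ ¬¬D ∨ (((¬D ∧ B) → (¬D ∨ A)) → ¬C)   [eliminate →]
≡ ¬¬D ∨ ¬((¬D ∧ B) → (¬D ∨ A)) ∨ ¬C   [eliminate →]
≡ ¬¬D ∨ ¬(¬(¬D ∧ B) ∨ ¬D ∨ A) ∨ ¬C   [eliminate →]
≡ D ∨ ¬(¬(¬D ∧ B) ∨ ¬D ∨ A) ∨ ¬C   [double negation]
≡ D ∨ (¬¬(¬D ∧ B) ∧ ¬¬D ∧ ¬A) ∨ ¬C   [De Morgan]
≡ D ∨ (¬D ∧ B ∧ ¬¬D ∧ ¬A) ∨ ¬C   [double negation]
≡ D ∨ (¬D ∧ B ∧ D ∧ ¬A) ∨ ¬C   [double negation]
≡ (D ∨ ¬D ∨ ¬C) ∧ (D ∨ B ∨ ¬C) ∧ (D ∨ D ∨ ¬C) ∧ (D ∨ ¬A ∨ ¬C)   [distribute ∨ over ∧]
≡ D ∨ ¬C   [simplify]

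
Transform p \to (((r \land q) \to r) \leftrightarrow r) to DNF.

p \to (((r \land q) \to r) \leftrightarrow r)
= \lnot p \lor (((r \land q) \to r) \leftrightarrow r)   [eliminate \to]
= \lnot p \lor ((((r \land q) \to r) \to r) \land (r \to ((r \land q) \to r)))   [eliminate \leftrightarrow]
= \lnot p \lor ((\lnot ((r \land q) \to r) \lor r) \land (r \to ((r \land q) \to r)))   [eliminate \to]
= \lnot p \lor ((\lnot (\lnot (r \land q) \lor r) \lor r) \land (r \to ((r \land q) \to r)))   [eliminate \to]
= \lnot p \lor ((\lnot (\lnot (r \land q) \lor r) \lor r) \land (\lnot r \lor ((r \land q) \to r)))   [eliminate \to]
= \lnot p \lor ((\lnot (\lnot (r \land q) \lor r) \lor r) \land (\lnot r \lor \lnot (r \land q) \lor r))   [eliminate \to]
= \lnot p \lor (((\lnot \lnot (r \land q) \land \lnot r) \lor r) \land (\lnot r \lor \lnot (r \land q) \lor r))   [De Morgan]
= \lnot p \lor (((r \land q \land \lnot r) \lor r) \land (\lnot r \lor \lnot (r \land q) \lor r))   [double negation]
= \lnot p \lor (((r \land q \land \lnot r) \lor r) \land (\lnot r \lor \lnot r \lor \lnot q \lor r))   [De Morgan]
= \lnot p \lor (r \land q \land \lnot r \land \lnot r) \lor (r \land q \land \lnot r \land \lnot r) \lor (r \land q \land \lnot r \land \lnot q) \lor (r \land q \land \lnot r \land r) \lor (r \land \lnot r) \lor (r \land \lnot r) \lor (r \land \lnot q) \lor (r \land r)   [distribute \land over \lor]
= \lnot p \lor r   [simplify]

\lnot p \lor r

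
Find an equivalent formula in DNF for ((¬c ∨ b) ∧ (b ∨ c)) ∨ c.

b ∨ c

((¬c ∨ b) ∧ (b ∨ c)) ∨ c
≡ (¬c ∧ b) ∨ (¬c ∧ c) ∨ (b ∧ b) ∨ (b ∧ c) ∨ c
≡ b ∨ c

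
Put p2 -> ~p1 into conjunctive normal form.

~p2 | ~p1

p2 -> ~p1
≡ ~p2 | ~p1   — eliminate ->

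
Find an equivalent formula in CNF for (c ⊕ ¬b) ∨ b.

(c ⊕ ¬b) ∨ b
= ((c ∨ ¬b) ∧ ¬(c ∧ ¬b)) ∨ b   [expand ⊕]
= ((c ∨ ¬b) ∧ (¬c ∨ ¬¬b)) ∨ b   [De Morgan]
= ((c ∨ ¬b) ∧ (¬c ∨ b)) ∨ b   [double negation]
= (c ∨ ¬b ∨ b) ∧ (¬c ∨ b ∨ b)   [distribute ∨ over ∧]
= ¬c ∨ b   [simplify]

¬c ∨ b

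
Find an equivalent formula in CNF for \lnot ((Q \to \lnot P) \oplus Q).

Q \land (\lnot Q \lor \lnot P)

\lnot ((Q \to \lnot P) \oplus Q)
≡ \lnot (((Q \to \lnot P) \lor Q) \land \lnot ((Q \to \lnot P) \land Q))
≡ \lnot ((\lnot Q \lor \lnot P \lor Q) \land \lnot ((Q \to \lnot P) \land Q))
≡ \lnot ((\lnot Q \lor \lnot P \lor Q) \land \lnot ((\lnot Q \lor \lnot P) \land Q))
≡ \lnot (\lnot Q \lor \lnot P \lor Q) \lor \lnot \lnot ((\lnot Q \lor \lnot P) \land Q)
≡ (\lnot \lnot Q \land \lnot \lnot P \land \lnot Q) \lor \lnot \lnot ((\lnot Q \lor \lnot P) \land Q)
≡ (Q \land \lnot \lnot P \land \lnot Q) \lor \lnot \lnot ((\lnot Q \lor \lnot P) \land Q)
≡ (Q \land P \land \lnot Q) \lor \lnot \lnot ((\lnot Q \lor \lnot P) \land Q)
≡ (Q \land P \land \lnot Q) \lor ((\lnot Q \lor \lnot P) \land Q)
≡ (Q \lor \lnot Q \lor \lnot P) \land (Q \lor Q) \land (P \lor \lnot Q \lor \lnot P) \land (P \lor Q) \land (\lnot Q \lor \lnot Q \lor \lnot P) \land (\lnot Q \lor Q)
≡ Q \land (\lnot Q \lor \lnot P)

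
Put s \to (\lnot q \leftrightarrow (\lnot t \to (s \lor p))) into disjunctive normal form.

\lnot s \lor (t \land \lnot q) \lor (s \land \lnot q) \lor (p \land \lnot q)

s \to (\lnot q \leftrightarrow (\lnot t \to (s \lor p)))
= \lnot s \lor (\lnot q \leftrightarrow (\lnot t \to (s \lor p)))   [eliminate \to]
= \lnot s \lor ((\lnot q \to (\lnot t \to (s \lor p))) \land ((\lnot t \to (s \lor p)) \to \lnot q))   [eliminate \leftrightarrow]
= \lnot s \lor ((\lnot \lnot q \lor (\lnot t \to (s \lor p))) \land ((\lnot t \to (s \lor p)) \to \lnot q))   [eliminate \to]
= \lnot s \lor ((\lnot \lnot q \lor \lnot \lnot t \lor s \lor p) \land ((\lnot t \to (s \lor p)) \to \lnot q))   [eliminate \to]
= \lnot s \lor ((\lnot \lnot q \lor \lnot \lnot t \lor s \lor p) \land (\lnot (\lnot t \to (s \lor p)) \lor \lnot q))   [eliminate \to]
= \lnot s \lor ((\lnot \lnot q \lor \lnot \lnot t \lor s \lor p) \land (\lnot (\lnot \lnot t \lor s \lor p) \lor \lnot q))   [eliminate \to]
= \lnot s \lor ((q \lor \lnot \lnot t \lor s \lor p) \land (\lnot (\lnot \lnot t \lor s \lor p) \lor \lnot q))   [double negation]
= \lnot s \lor ((q \lor t \lor s \lor p) \land (\lnot (\lnot \lnot t \lor s \lor p) \lor \lnot q))   [double negation]
= \lnot s \lor ((q \lor t \lor s \lor p) \land ((\lnot \lnot \lnot t \land \lnot s \land \lnot p) \lor \lnot q))   [De Morgan]
= \lnot s \lor ((q \lor t \lor s \lor p) \land ((\lnot t \land \lnot s \land \lnot p) \lor \lnot q))   [double negation]
= \lnot s \lor (q \land \lnot t \land \lnot s \land \lnot p) \lor (q \land \lnot q) \lor (t \land \lnot t \land \lnot s \land \lnot p) \lor (t \land \lnot q) \lor (s \land \lnot t \land \lnot s \land \lnot p) \lor (s \land \lnot q) \lor (p \land \lnot t \land \lnot s \land \lnot p) \lor (p \land \lnot q)   [distribute \land over \lor]
= \lnot s \lor (t \land \lnot q) \lor (s \land \lnot q) \lor (p \land \lnot q)   [simplify]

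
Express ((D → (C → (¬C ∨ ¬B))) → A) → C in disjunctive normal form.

(¬D ∧ ¬A) ∨ (¬C ∧ ¬A) ∨ (¬B ∧ ¬A) ∨ C

((D → (C → (¬C ∨ ¬B))) → A) → C
⇔ ¬((D → (C → (¬C ∨ ¬B))) → A) ∨ C   [eliminate →]
⇔ ¬(¬(D → (C → (¬C ∨ ¬B))) ∨ A) ∨ C   [eliminate →]
⇔ ¬(¬(¬D ∨ (C → (¬C ∨ ¬B))) ∨ A) ∨ C   [eliminate →]
⇔ ¬(¬(¬D ∨ ¬C ∨ ¬C ∨ ¬B) ∨ A) ∨ C   [eliminate →]
⇔ (¬¬(¬D ∨ ¬C ∨ ¬C ∨ ¬B) ∧ ¬A) ∨ C   [De Morgan]
⇔ ((¬D ∨ ¬C ∨ ¬C ∨ ¬B) ∧ ¬A) ∨ C   [double negation]
⇔ (¬D ∧ ¬A) ∨ (¬C ∧ ¬A) ∨ (¬C ∧ ¬A) ∨ (¬B ∧ ¬A) ∨ C   [distribute ∧ over ∨]
⇔ (¬D ∧ ¬A) ∨ (¬C ∧ ¬A) ∨ (¬B ∧ ¬A) ∨ C   [simplify]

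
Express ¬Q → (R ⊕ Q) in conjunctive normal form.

¬Q → (R ⊕ Q)
≡ ¬¬Q ∨ (R ⊕ Q)   — eliminate →
≡ ¬¬Q ∨ ((R ∨ Q) ∧ ¬(R ∧ Q))   — expand ⊕
≡ Q ∨ ((R ∨ Q) ∧ ¬(R ∧ Q))   — double negation
≡ Q ∨ ((R ∨ Q) ∧ (¬R ∨ ¬Q))   — De Morgan
≡ (Q ∨ R ∨ Q) ∧ (Q ∨ ¬R ∨ ¬Q)   — distribute ∨ over ∧
≡ Q ∨ R   — simplify

Q ∨ R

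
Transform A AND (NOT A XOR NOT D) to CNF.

A AND (NOT A XOR NOT D)
≡ A AND (NOT A OR NOT D) AND NOT (NOT A AND NOT D)   [expand XOR]
≡ A AND (NOT A OR NOT D) AND (NOT NOT A OR NOT NOT D)   [De Morgan]
≡ A AND (NOT A OR NOT D) AND (A OR NOT NOT D)   [double negation]
≡ A AND (NOT A OR NOT D) AND (A OR D)   [double negation]
≡ A AND (NOT A OR NOT D)   [simplify]

A AND (NOT A OR NOT D)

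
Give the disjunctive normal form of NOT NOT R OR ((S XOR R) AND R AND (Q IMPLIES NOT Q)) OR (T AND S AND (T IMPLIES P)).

NOT NOT R OR ((S XOR R) AND R AND (Q IMPLIES NOT Q)) OR (T AND S AND (T IMPLIES P))
⇔ NOT NOT R OR (((S AND NOT R) OR (NOT S AND R)) AND R AND (Q IMPLIES NOT Q)) OR (T AND S AND (T IMPLIES P))   [expand XOR]
⇔ NOT NOT R OR (((S AND NOT R) OR (NOT S AND R)) AND R AND (NOT Q OR NOT Q)) OR (T AND S AND (T IMPLIES P))   [eliminate IMPLIES]
⇔ NOT NOT R OR (((S AND NOT R) OR (NOT S AND R)) AND R AND (NOT Q OR NOT Q)) OR (T AND S AND (NOT T OR P))   [eliminate IMPLIES]
⇔ R OR (((S AND NOT R) OR (NOT S AND R)) AND R AND (NOT Q OR NOT Q)) OR (T AND S AND (NOT T OR P))   [double negation]
⇔ R OR (S AND NOT R AND R AND NOT Q) OR (S AND NOT R AND R AND NOT Q) OR (NOT S AND R AND R AND NOT Q) OR (NOT S AND R AND R AND NOT Q) OR (T AND S AND NOT T) OR (T AND S AND P)   [distribute AND over OR]
⇔ R OR (T AND S AND P)   [simplify]

R OR (T AND S AND P)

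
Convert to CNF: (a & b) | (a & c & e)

a & (b | c) & (b | e)

(a & b) | (a & c & e)
≡ (a | a) & (a | c) & (a | e) & (b | a) & (b | c) & (b | e)   — distribute | over &
≡ a & (b | c) & (b | e)   — simplify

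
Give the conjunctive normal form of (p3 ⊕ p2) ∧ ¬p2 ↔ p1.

(p3 ⊕ p2) ∧ ¬p2 ↔ p1
⇔ ((p3 ⊕ p2) ∧ ¬p2 → p1) ∧ (p1 → (p3 ⊕ p2) ∧ ¬p2)   [eliminate ↔]
⇔ (¬((p3 ⊕ p2) ∧ ¬p2) ∨ p1) ∧ (p1 → (p3 ⊕ p2) ∧ ¬p2)   [eliminate →]
⇔ (¬((p3 ∨ p2) ∧ ¬(p3 ∧ p2) ∧ ¬p2) ∨ p1) ∧ (p1 → (p3 ⊕ p2) ∧ ¬p2)   [expand ⊕]
⇔ (¬((p3 ∨ p2) ∧ ¬(p3 ∧ p2) ∧ ¬p2) ∨ p1) ∧ (¬p1 ∨ (p3 ⊕ p2) ∧ ¬p2)   [eliminate →]
⇔ (¬((p3 ∨ p2) ∧ ¬(p3 ∧ p2) ∧ ¬p2) ∨ p1) ∧ (¬p1 ∨ (p3 ∨ p2) ∧ ¬(p3 ∧ p2) ∧ ¬p2)   [expand ⊕]
⇔ (¬(p3 ∨ p2) ∨ ¬¬(p3 ∧ p2) ∨ ¬¬p2 ∨ p1) ∧ (¬p1 ∨ (p3 ∨ p2) ∧ ¬(p3 ∧ p2) ∧ ¬p2)   [De Morgan]
⇔ (¬p3 ∧ ¬p2 ∨ ¬¬(p3 ∧ p2) ∨ ¬¬p2 ∨ p1) ∧ (¬p1 ∨ (p3 ∨ p2) ∧ ¬(p3 ∧ p2) ∧ ¬p2)   [De Morgan]
⇔ (¬p3 ∧ ¬p2 ∨ p3 ∧ p2 ∨ ¬¬p2 ∨ p1) ∧ (¬p1 ∨ (p3 ∨ p2) ∧ ¬(p3 ∧ p2) ∧ ¬p2)   [double negation]
⇔ (¬p3 ∧ ¬p2 ∨ p3 ∧ p2 ∨ p2 ∨ p1) ∧ (¬p1 ∨ (p3 ∨ p2) ∧ ¬(p3 ∧ p2) ∧ ¬p2)   [double negation]
⇔ (¬p3 ∧ ¬p2 ∨ p3 ∧ p2 ∨ p2 ∨ p1) ∧ (¬p1 ∨ (p3 ∨ p2) ∧ (¬p3 ∨ ¬p2) ∧ ¬p2)   [De Morgan]
⇔ (¬p3 ∨ p3 ∨ p2 ∨ p1) ∧ (¬p3 ∨ p2 ∨ p2 ∨ p1) ∧ (¬p2 ∨ p3 ∨ p2 ∨ p1) ∧ (¬p2 ∨ p2 ∨ p2 ∨ p1) ∧ (¬p1 ∨ p3 ∨ p2) ∧ (¬p1 ∨ ¬p3 ∨ ¬p2) ∧ (¬p1 ∨ ¬p2)   [distribute ∨ over ∧]
⇔ (¬p3 ∨ p2 ∨ p1) ∧ (¬p1 ∨ p3 ∨ p2) ∧ (¬p1 ∨ ¬p2)   [simplify]

(¬p3 ∨ p2 ∨ p1) ∧ (¬p1 ∨ p3 ∨ p2) ∧ (¬p1 ∨ ¬p2)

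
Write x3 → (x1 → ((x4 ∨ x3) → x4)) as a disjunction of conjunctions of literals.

¬x3 ∨ ¬x1 ∨ x4

x3 → (x1 → ((x4 ∨ x3) → x4))
= ¬x3 ∨ (x1 → ((x4 ∨ x3) → x4))
= ¬x3 ∨ ¬x1 ∨ ((x4 ∨ x3) → x4)
= ¬x3 ∨ ¬x1 ∨ ¬(x4 ∨ x3) ∨ x4
= ¬x3 ∨ ¬x1 ∨ (¬x4 ∧ ¬x3) ∨ x4
= ¬x3 ∨ ¬x1 ∨ x4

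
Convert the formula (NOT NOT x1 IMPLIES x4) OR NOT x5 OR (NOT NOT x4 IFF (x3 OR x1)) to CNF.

(NOT NOT x1 IMPLIES x4) OR NOT x5 OR (NOT NOT x4 IFF (x3 OR x1))
= NOT NOT NOT x1 OR x4 OR NOT x5 OR (NOT NOT x4 IFF (x3 OR x1))   — eliminate IMPLIES
= NOT NOT NOT x1 OR x4 OR NOT x5 OR ((NOT NOT x4 IMPLIES (x3 OR x1)) AND ((x3 OR x1) IMPLIES NOT NOT x4))   — eliminate IFF
= NOT NOT NOT x1 OR x4 OR NOT x5 OR ((NOT NOT NOT x4 OR x3 OR x1) AND ((x3 OR x1) IMPLIES NOT NOT x4))   — eliminate IMPLIES
= NOT NOT NOT x1 OR x4 OR NOT x5 OR ((NOT NOT NOT x4 OR x3 OR x1) AND (NOT (x3 OR x1) OR NOT NOT x4))   — eliminate IMPLIES
= NOT x1 OR x4 OR NOT x5 OR ((NOT NOT NOT x4 OR x3 OR x1) AND (NOT (x3 OR x1) OR NOT NOT x4))   — double negation
= NOT x1 OR x4 OR NOT x5 OR ((NOT x4 OR x3 OR x1) AND (NOT (x3 OR x1) OR NOT NOT x4))   — double negation
= NOT x1 OR x4 OR NOT x5 OR ((NOT x4 OR x3 OR x1) AND ((NOT x3 AND NOT x1) OR NOT NOT x4))   — De Morgan
= NOT x1 OR x4 OR NOT x5 OR ((NOT x4 OR x3 OR x1) AND ((NOT x3 AND NOT x1) OR x4))   — double negation
= (NOT x1 OR x4 OR NOT x5 OR NOT x4 OR x3 OR x1) AND (NOT x1 OR x4 OR NOT x5 OR NOT x3 OR x4) AND (NOT x1 OR x4 OR NOT x5 OR NOT x1 OR x4)   — distribute OR over AND
= NOT x1 OR x4 OR NOT x5   — simplify

NOT x1 OR x4 OR NOT x5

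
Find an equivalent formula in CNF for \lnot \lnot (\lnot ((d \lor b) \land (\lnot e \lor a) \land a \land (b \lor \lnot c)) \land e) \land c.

\lnot \lnot (\lnot ((d \lor b) \land (\lnot e \lor a) \land a \land (b \lor \lnot c)) \land e) \land c
= \lnot ((d \lor b) \land (\lnot e \lor a) \land a \land (b \lor \lnot c)) \land e \land c   [double negation]
= (\lnot (d \lor b) \lor \lnot (\lnot e \lor a) \lor \lnot a \lor \lnot (b \lor \lnot c)) \land e \land c   [De Morgan]
= ((\lnot d \land \lnot b) \lor \lnot (\lnot e \lor a) \lor \lnot a \lor \lnot (b \lor \lnot c)) \land e \land c   [De Morgan]
= ((\lnot d \land \lnot b) \lor (\lnot \lnot e \land \lnot a) \lor \lnot a \lor \lnot (b \lor \lnot c)) \land e \land c   [De Morgan]
= ((\lnot d \land \lnot b) \lor (e \land \lnot a) \lor \lnot a \lor \lnot (b \lor \lnot c)) \land e \land c   [double negation]
= ((\lnot d \land \lnot b) \lor (e \land \lnot a) \lor \lnot a \lor (\lnot b \land \lnot \lnot c)) \land e \land c   [De Morgan]
= ((\lnot d \land \lnot b) \lor (e \land \lnot a) \lor \lnot a \lor (\lnot b \land c)) \land e \land c   [double negation]
= (\lnot d \lor e \lor \lnot a \lor \lnot b) \land (\lnot d \lor e \lor \lnot a \lor c) \land (\lnot d \lor \lnot a \lor \lnot a \lor \lnot b) \land (\lnot d \lor \lnot a \lor \lnot a \lor c) \land (\lnot b \lor e \lor \lnot a \lor \lnot b) \land (\lnot b \lor e \lor \lnot a \lor c) \land (\lnot b \lor \lnot a \lor \lnot a \lor \lnot b) \land (\lnot b \lor \lnot a \lor \lnot a \lor c) \land e \land c   [distribute \lor over \land]
= (\lnot b \lor \lnot a) \land e \land c   [simplify]

(\lnot b \lor \lnot a) \land e \land c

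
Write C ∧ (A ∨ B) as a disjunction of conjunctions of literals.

(C ∧ A) ∨ (C ∧ B)

C ∧ (A ∨ B)
≡ (C ∧ A) ∨ (C ∧ B)   — distribute ∧ over ∨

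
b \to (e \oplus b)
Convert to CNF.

\lnot b \lor \lnot e

b \to (e \oplus b)
≡ \lnot b \lor (e \oplus b)   — eliminate \to
≡ \lnot b \lor ((e \lor b) \land \lnot (e \land b))   — expand \oplus
≡ \lnot b \lor ((e \lor b) \land (\lnot e \lor \lnot b))   — De Morgan
≡ (\lnot b \lor e \lor b) \land (\lnot b \lor \lnot e \lor \lnot b)   — distribute \lor over \land
≡ \lnot b \lor \lnot e   — simplify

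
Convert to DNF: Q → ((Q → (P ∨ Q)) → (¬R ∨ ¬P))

Q → ((Q → (P ∨ Q)) → (¬R ∨ ¬P))
≡ ¬Q ∨ ((Q → (P ∨ Q)) → (¬R ∨ ¬P))   [eliminate →]
≡ ¬Q ∨ ¬(Q → (P ∨ Q)) ∨ ¬R ∨ ¬P   [eliminate →]
≡ ¬Q ∨ ¬(¬Q ∨ P ∨ Q) ∨ ¬R ∨ ¬P   [eliminate →]
≡ ¬Q ∨ (¬¬Q ∧ ¬P ∧ ¬Q) ∨ ¬R ∨ ¬P   [De Morgan]
≡ ¬Q ∨ (Q ∧ ¬P ∧ ¬Q) ∨ ¬R ∨ ¬P   [double negation]
≡ ¬Q ∨ ¬R ∨ ¬P   [simplify]

¬Q ∨ ¬R ∨ ¬P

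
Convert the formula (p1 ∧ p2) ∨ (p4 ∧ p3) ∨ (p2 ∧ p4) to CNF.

(p1 ∨ p4) ∧ (p2 ∨ p4) ∧ (p2 ∨ p3)

(p1 ∧ p2) ∨ (p4 ∧ p3) ∨ (p2 ∧ p4)
= (p1 ∨ p4 ∨ p2) ∧ (p1 ∨ p4 ∨ p4) ∧ (p1 ∨ p3 ∨ p2) ∧ (p1 ∨ p3 ∨ p4) ∧ (p2 ∨ p4 ∨ p2) ∧ (p2 ∨ p4 ∨ p4) ∧ (p2 ∨ p3 ∨ p2) ∧ (p2 ∨ p3 ∨ p4)   (distribute ∨ over ∧)
= (p1 ∨ p4) ∧ (p2 ∨ p4) ∧ (p2 ∨ p3)   (simplify)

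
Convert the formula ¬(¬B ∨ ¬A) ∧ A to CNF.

B ∧ A

¬(¬B ∨ ¬A) ∧ A
≡ ¬¬B ∧ ¬¬A ∧ A   (De Morgan)
≡ B ∧ ¬¬A ∧ A   (double negation)
≡ B ∧ A ∧ A   (double negation)
≡ B ∧ A   (simplify)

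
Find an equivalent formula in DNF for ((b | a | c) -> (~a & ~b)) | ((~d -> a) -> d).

(~a & ~b) | (~d & ~a) | d

((b | a | c) -> (~a & ~b)) | ((~d -> a) -> d)
≡ ~(b | a | c) | (~a & ~b) | ((~d -> a) -> d)   — eliminate ->
≡ ~(b | a | c) | (~a & ~b) | ~(~d -> a) | d   — eliminate ->
≡ ~(b | a | c) | (~a & ~b) | ~(~~d | a) | d   — eliminate ->
≡ (~b & ~a & ~c) | (~a & ~b) | ~(~~d | a) | d   — De Morgan
≡ (~b & ~a & ~c) | (~a & ~b) | (~~~d & ~a) | d   — De Morgan
≡ (~b & ~a & ~c) | (~a & ~b) | (~d & ~a) | d   — double negation
≡ (~a & ~b) | (~d & ~a) | d   — simplify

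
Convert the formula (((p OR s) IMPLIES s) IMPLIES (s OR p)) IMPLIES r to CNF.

(((p OR s) IMPLIES s) IMPLIES (s OR p)) IMPLIES r
⇔ NOT (((p OR s) IMPLIES s) IMPLIES (s OR p)) OR r   [eliminate IMPLIES]
⇔ NOT (NOT ((p OR s) IMPLIES s) OR s OR p) OR r   [eliminate IMPLIES]
⇔ NOT (NOT (NOT (p OR s) OR s) OR s OR p) OR r   [eliminate IMPLIES]
⇔ (NOT NOT (NOT (p OR s) OR s) AND NOT s AND NOT p) OR r   [De Morgan]
⇔ ((NOT (p OR s) OR s) AND NOT s AND NOT p) OR r   [double negation]
⇔ (((NOT p AND NOT s) OR s) AND NOT s AND NOT p) OR r   [De Morgan]
⇔ (NOT p OR s OR r) AND (NOT s OR s OR r) AND (NOT s OR r) AND (NOT p OR r)   [distribute OR over AND]
⇔ (NOT s OR r) AND (NOT p OR r)   [simplify]

(NOT s OR r) AND (NOT p OR r)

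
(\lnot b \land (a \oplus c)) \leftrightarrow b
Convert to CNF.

(b \lor \lnot a \lor c) \land (b \lor \lnot c \lor a) \land \lnot b

(\lnot b \land (a \oplus c)) \leftrightarrow b
≡ ((\lnot b \land (a \oplus c)) \to b) \land (b \to (\lnot b \land (a \oplus c)))
≡ (\lnot (\lnot b \land (a \oplus c)) \lor b) \land (b \to (\lnot b \land (a \oplus c)))
≡ (\lnot (\lnot b \land (a \lor c) \land \lnot (a \land c)) \lor b) \land (b \to (\lnot b \land (a \oplus c)))
≡ (\lnot (\lnot b \land (a \lor c) \land \lnot (a \land c)) \lor b) \land (\lnot b \lor (\lnot b \land (a \oplus c)))
≡ (\lnot (\lnot b \land (a \lor c) \land \lnot (a \land c)) \lor b) \land (\lnot b \lor (\lnot b \land (a \lor c) \land \lnot (a \land c)))
≡ (\lnot \lnot b \lor \lnot (a \lor c) \lor \lnot \lnot (a \land c) \lor b) \land (\lnot b \lor (\lnot b \land (a \lor c) \land \lnot (a \land c)))
≡ (b \lor \lnot (a \lor c) \lor \lnot \lnot (a \land c) \lor b) \land (\lnot b \lor (\lnot b \land (a \lor c) \land \lnot (a \land c)))
≡ (b \lor (\lnot a \land \lnot c) \lor \lnot \lnot (a \land c) \lor b) \land (\lnot b \lor (\lnot b \land (a \lor c) \land \lnot (a \land c)))
≡ (b \lor (\lnot a \land \lnot c) \lor (a \land c) \lor b) \land (\lnot b \lor (\lnot b \land (a \lor c) \land \lnot (a \land c)))
≡ (b \lor (\lnot a \land \lnot c) \lor (a \land c) \lor b) \land (\lnot b \lor (\lnot b \land (a \lor c) \land (\lnot a \lor \lnot c)))
≡ (b \lor \lnot a \lor a \lor b) \land (b \lor \lnot a \lor c \lor b) \land (b \lor \lnot c \lor a \lor b) \land (b \lor \lnot c \lor c \lor b) \land (\lnot b \lor \lnot b) \land (\lnot b \lor a \lor c) \land (\lnot b \lor \lnot a \lor \lnot c)
≡ (b \lor \lnot a \lor c) \land (b \lor \lnot c \lor a) \land \lnot b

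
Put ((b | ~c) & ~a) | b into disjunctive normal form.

((b | ~c) & ~a) | b
= (b & ~a) | (~c & ~a) | b
= (~c & ~a) | b

(~c & ~a) | b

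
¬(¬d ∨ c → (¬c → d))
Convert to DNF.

¬d ∧ ¬c

¬(¬d ∨ c → (¬c → d))
⇔ ¬(¬(¬d ∨ c) ∨ (¬c → d))   [eliminate →]
⇔ ¬(¬(¬d ∨ c) ∨ ¬¬c ∨ d)   [eliminate →]
⇔ ¬¬(¬d ∨ c) ∧ ¬¬¬c ∧ ¬d   [De Morgan]
⇔ (¬d ∨ c) ∧ ¬¬¬c ∧ ¬d   [double negation]
⇔ (¬d ∨ c) ∧ ¬c ∧ ¬d   [double negation]
⇔ ¬d ∧ ¬c ∧ ¬d ∨ c ∧ ¬c ∧ ¬d   [distribute ∧ over ∨]
⇔ ¬d ∧ ¬c   [simplify]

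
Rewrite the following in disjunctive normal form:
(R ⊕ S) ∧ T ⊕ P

(R ⊕ S) ∧ T ⊕ P
= (R ⊕ S) ∧ T ∧ ¬P ∨ ¬((R ⊕ S) ∧ T) ∧ P   (expand ⊕)
= (R ∧ ¬S ∨ ¬R ∧ S) ∧ T ∧ ¬P ∨ ¬((R ⊕ S) ∧ T) ∧ P   (expand ⊕)
= (R ∧ ¬S ∨ ¬R ∧ S) ∧ T ∧ ¬P ∨ ¬((R ∧ ¬S ∨ ¬R ∧ S) ∧ T) ∧ P   (expand ⊕)
= (R ∧ ¬S ∨ ¬R ∧ S) ∧ T ∧ ¬P ∨ (¬(R ∧ ¬S ∨ ¬R ∧ S) ∨ ¬T) ∧ P   (De Morgan)
= (R ∧ ¬S ∨ ¬R ∧ S) ∧ T ∧ ¬P ∨ (¬(R ∧ ¬S) ∧ ¬(¬R ∧ S) ∨ ¬T) ∧ P   (De Morgan)
= (R ∧ ¬S ∨ ¬R ∧ S) ∧ T ∧ ¬P ∨ ((¬R ∨ ¬¬S) ∧ ¬(¬R ∧ S) ∨ ¬T) ∧ P   (De Morgan)
= (R ∧ ¬S ∨ ¬R ∧ S) ∧ T ∧ ¬P ∨ ((¬R ∨ S) ∧ ¬(¬R ∧ S) ∨ ¬T) ∧ P   (double negation)
= (R ∧ ¬S ∨ ¬R ∧ S) ∧ T ∧ ¬P ∨ ((¬R ∨ S) ∧ (¬¬R ∨ ¬S) ∨ ¬T) ∧ P   (De Morgan)
= (R ∧ ¬S ∨ ¬R ∧ S) ∧ T ∧ ¬P ∨ ((¬R ∨ S) ∧ (R ∨ ¬S) ∨ ¬T) ∧ P   (double negation)
= R ∧ ¬S ∧ T ∧ ¬P ∨ ¬R ∧ S ∧ T ∧ ¬P ∨ ¬R ∧ R ∧ P ∨ ¬R ∧ ¬S ∧ P ∨ S ∧ R ∧ P ∨ S ∧ ¬S ∧ P ∨ ¬T ∧ P   (distribute ∧ over ∨)
= R ∧ ¬S ∧ T ∧ ¬P ∨ ¬R ∧ S ∧ T ∧ ¬P ∨ ¬R ∧ ¬S ∧ P ∨ S ∧ R ∧ P ∨ ¬T ∧ P   (simplify)

R ∧ ¬S ∧ T ∧ ¬P ∨ ¬R ∧ S ∧ T ∧ ¬P ∨ ¬R ∧ ¬S ∧ P ∨ S ∧ R ∧ P ∨ ¬T ∧ P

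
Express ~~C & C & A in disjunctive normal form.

~~C & C & A
≡ C & C & A   [double negation]
≡ C & A   [simplify]

C & A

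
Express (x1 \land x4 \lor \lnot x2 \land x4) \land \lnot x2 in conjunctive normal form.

x4 \land \lnot x2

(x1 \land x4 \lor \lnot x2 \land x4) \land \lnot x2
= (x1 \lor \lnot x2) \land (x1 \lor x4) \land (x4 \lor \lnot x2) \land (x4 \lor x4) \land \lnot x2   — distribute \lor over \land
= x4 \land \lnot x2   — simplify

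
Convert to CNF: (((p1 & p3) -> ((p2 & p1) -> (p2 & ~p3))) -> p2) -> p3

~p2 | p3

(((p1 & p3) -> ((p2 & p1) -> (p2 & ~p3))) -> p2) -> p3
= ~(((p1 & p3) -> ((p2 & p1) -> (p2 & ~p3))) -> p2) | p3
= ~(~((p1 & p3) -> ((p2 & p1) -> (p2 & ~p3))) | p2) | p3
= ~(~(~(p1 & p3) | ((p2 & p1) -> (p2 & ~p3))) | p2) | p3
= ~(~(~(p1 & p3) | ~(p2 & p1) | (p2 & ~p3)) | p2) | p3
= (~~(~(p1 & p3) | ~(p2 & p1) | (p2 & ~p3)) & ~p2) | p3
= ((~(p1 & p3) | ~(p2 & p1) | (p2 & ~p3)) & ~p2) | p3
= ((~p1 | ~p3 | ~(p2 & p1) | (p2 & ~p3)) & ~p2) | p3
= ((~p1 | ~p3 | ~p2 | ~p1 | (p2 & ~p3)) & ~p2) | p3
= (~p1 | ~p3 | ~p2 | ~p1 | p2 | p3) & (~p1 | ~p3 | ~p2 | ~p1 | ~p3 | p3) & (~p2 | p3)
= ~p2 | p3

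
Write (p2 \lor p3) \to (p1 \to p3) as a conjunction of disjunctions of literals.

\lnot p2 \lor \lnot p1 \lor p3

(p2 \lor p3) \to (p1 \to p3)
⇔ \lnot (p2 \lor p3) \lor (p1 \to p3)   — eliminate \to
⇔ \lnot (p2 \lor p3) \lor \lnot p1 \lor p3   — eliminate \to
⇔ (\lnot p2 \land \lnot p3) \lor \lnot p1 \lor p3   — De Morgan
⇔ (\lnot p2 \lor \lnot p1 \lor p3) \land (\lnot p3 \lor \lnot p1 \lor p3)   — distribute \lor over \land
⇔ \lnot p2 \lor \lnot p1 \lor p3   — simplify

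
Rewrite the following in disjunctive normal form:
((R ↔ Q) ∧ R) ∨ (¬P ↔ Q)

((R ↔ Q) ∧ R) ∨ (¬P ↔ Q)
≡ ((R → Q) ∧ (Q → R) ∧ R) ∨ (¬P ↔ Q)   (eliminate ↔)
≡ ((¬R ∨ Q) ∧ (Q → R) ∧ R) ∨ (¬P ↔ Q)   (eliminate →)
≡ ((¬R ∨ Q) ∧ (¬Q ∨ R) ∧ R) ∨ (¬P ↔ Q)   (eliminate →)
≡ ((¬R ∨ Q) ∧ (¬Q ∨ R) ∧ R) ∨ ((¬P → Q) ∧ (Q → ¬P))   (eliminate ↔)
≡ ((¬R ∨ Q) ∧ (¬Q ∨ R) ∧ R) ∨ ((¬¬P ∨ Q) ∧ (Q → ¬P))   (eliminate →)
≡ ((¬R ∨ Q) ∧ (¬Q ∨ R) ∧ R) ∨ ((¬¬P ∨ Q) ∧ (¬Q ∨ ¬P))   (eliminate →)
≡ ((¬R ∨ Q) ∧ (¬Q ∨ R) ∧ R) ∨ ((P ∨ Q) ∧ (¬Q ∨ ¬P))   (double negation)
≡ (¬R ∧ ¬Q ∧ R) ∨ (¬R ∧ R ∧ R) ∨ (Q ∧ ¬Q ∧ R) ∨ (Q ∧ R ∧ R) ∨ (P ∧ ¬Q) ∨ (P ∧ ¬P) ∨ (Q ∧ ¬Q) ∨ (Q ∧ ¬P)   (distribute ∧ over ∨)
≡ (Q ∧ R) ∨ (P ∧ ¬Q) ∨ (Q ∧ ¬P)   (simplify)

(Q ∧ R) ∨ (P ∧ ¬Q) ∨ (Q ∧ ¬P)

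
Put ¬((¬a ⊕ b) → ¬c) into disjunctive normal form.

¬((¬a ⊕ b) → ¬c)
= ¬(¬(¬a ⊕ b) ∨ ¬c)   [eliminate →]
= ¬(¬((¬a ∧ ¬b) ∨ (¬¬a ∧ b)) ∨ ¬c)   [expand ⊕]
= ¬¬((¬a ∧ ¬b) ∨ (¬¬a ∧ b)) ∧ ¬¬c   [De Morgan]
= ((¬a ∧ ¬b) ∨ (¬¬a ∧ b)) ∧ ¬¬c   [double negation]
= ((¬a ∧ ¬b) ∨ (a ∧ b)) ∧ ¬¬c   [double negation]
= ((¬a ∧ ¬b) ∨ (a ∧ b)) ∧ c   [double negation]
= (¬a ∧ ¬b ∧ c) ∨ (a ∧ b ∧ c)   [distribute ∧ over ∨]

(¬a ∧ ¬b ∧ c) ∨ (a ∧ b ∧ c)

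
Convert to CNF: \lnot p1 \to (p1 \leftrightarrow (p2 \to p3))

\lnot p1 \to (p1 \leftrightarrow (p2 \to p3))
≡ \lnot \lnot p1 \lor (p1 \leftrightarrow (p2 \to p3))   — eliminate \to
≡ \lnot \lnot p1 \lor ((p1 \to (p2 \to p3)) \land ((p2 \to p3) \to p1))   — eliminate \leftrightarrow
≡ \lnot \lnot p1 \lor ((\lnot p1 \lor (p2 \to p3)) \land ((p2 \to p3) \to p1))   — eliminate \to
≡ \lnot \lnot p1 \lor ((\lnot p1 \lor \lnot p2 \lor p3) \land ((p2 \to p3) \to p1))   — eliminate \to
≡ \lnot \lnot p1 \lor ((\lnot p1 \lor \lnot p2 \lor p3) \land (\lnot (p2 \to p3) \lor p1))   — eliminate \to
≡ \lnot \lnot p1 \lor ((\lnot p1 \lor \lnot p2 \lor p3) \land (\lnot (\lnot p2 \lor p3) \lor p1))   — eliminate \to
≡ p1 \lor ((\lnot p1 \lor \lnot p2 \lor p3) \land (\lnot (\lnot p2 \lor p3) \lor p1))   — double negation
≡ p1 \lor ((\lnot p1 \lor \lnot p2 \lor p3) \land ((\lnot \lnot p2 \land \lnot p3) \lor p1))   — De Morgan
≡ p1 \lor ((\lnot p1 \lor \lnot p2 \lor p3) \land ((p2 \land \lnot p3) \lor p1))   — double negation
≡ (p1 \lor \lnot p1 \lor \lnot p2 \lor p3) \land (p1 \lor p2 \lor p1) \land (p1 \lor \lnot p3 \lor p1)   — distribute \lor over \land
≡ (p1 \lor p2) \land (p1 \lor \lnot p3)   — simplify

(p1 \lor p2) \land (p1 \lor \lnot p3)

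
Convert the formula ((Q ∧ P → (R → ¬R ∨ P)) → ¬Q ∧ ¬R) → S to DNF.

¬Q ∧ R ∨ ¬P ∧ Q ∨ ¬P ∧ R ∨ ¬R ∧ Q ∨ P ∧ Q ∨ P ∧ R ∨ S

((Q ∧ P → (R → ¬R ∨ P)) → ¬Q ∧ ¬R) → S
≡ ¬((Q ∧ P → (R → ¬R ∨ P)) → ¬Q ∧ ¬R) ∨ S
≡ ¬(¬(Q ∧ P → (R → ¬R ∨ P)) ∨ ¬Q ∧ ¬R) ∨ S
≡ ¬(¬(¬(Q ∧ P) ∨ (R → ¬R ∨ P)) ∨ ¬Q ∧ ¬R) ∨ S
≡ ¬(¬(¬(Q ∧ P) ∨ ¬R ∨ ¬R ∨ P) ∨ ¬Q ∧ ¬R) ∨ S
≡ ¬¬(¬(Q ∧ P) ∨ ¬R ∨ ¬R ∨ P) ∧ ¬(¬Q ∧ ¬R) ∨ S
≡ (¬(Q ∧ P) ∨ ¬R ∨ ¬R ∨ P) ∧ ¬(¬Q ∧ ¬R) ∨ S
≡ (¬Q ∨ ¬P ∨ ¬R ∨ ¬R ∨ P) ∧ ¬(¬Q ∧ ¬R) ∨ S
≡ (¬Q ∨ ¬P ∨ ¬R ∨ ¬R ∨ P) ∧ (¬¬Q ∨ ¬¬R) ∨ S
≡ (¬Q ∨ ¬P ∨ ¬R ∨ ¬R ∨ P) ∧ (Q ∨ ¬¬R) ∨ S
≡ (¬Q ∨ ¬P ∨ ¬R ∨ ¬R ∨ P) ∧ (Q ∨ R) ∨ S
≡ ¬Q ∧ Q ∨ ¬Q ∧ R ∨ ¬P ∧ Q ∨ ¬P ∧ R ∨ ¬R ∧ Q ∨ ¬R ∧ R ∨ ¬R ∧ Q ∨ ¬R ∧ R ∨ P ∧ Q ∨ P ∧ R ∨ S
≡ ¬Q ∧ R ∨ ¬P ∧ Q ∨ ¬P ∧ R ∨ ¬R ∧ Q ∨ P ∧ Q ∨ P ∧ R ∨ S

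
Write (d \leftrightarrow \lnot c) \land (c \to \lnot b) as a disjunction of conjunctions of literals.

(d \leftrightarrow \lnot c) \land (c \to \lnot b)
≡ (d \to \lnot c) \land (\lnot c \to d) \land (c \to \lnot b)   — eliminate \leftrightarrow
≡ (\lnot d \lor \lnot c) \land (\lnot c \to d) \land (c \to \lnot b)   — eliminate \to
≡ (\lnot d \lor \lnot c) \land (\lnot \lnot c \lor d) \land (c \to \lnot b)   — eliminate \to
≡ (\lnot d \lor \lnot c) \land (\lnot \lnot c \lor d) \land (\lnot c \lor \lnot b)   — eliminate \to
≡ (\lnot d \lor \lnot c) \land (c \lor d) \land (\lnot c \lor \lnot b)   — double negation
≡ (\lnot d \land c \land \lnot c) \lor (\lnot d \land c \land \lnot b) \lor (\lnot d \land d \land \lnot c) \lor (\lnot d \land d \land \lnot b) \lor (\lnot c \land c \land \lnot c) \lor (\lnot c \land c \land \lnot b) \lor (\lnot c \land d \land \lnot c) \lor (\lnot c \land d \land \lnot b)   — distribute \land over \lor
≡ (\lnot d \land c \land \lnot b) \lor (\lnot c \land d)   — simplify

(\lnot d \land c \land \lnot b) \lor (\lnot c \land d)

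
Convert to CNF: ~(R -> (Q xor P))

R & (~Q | P) & (~P | Q)

~(R -> (Q xor P))
≡ ~(~R | (Q xor P))   (eliminate ->)
≡ ~(~R | ((Q | P) & ~(Q & P)))   (expand xor)
≡ ~~R & ~((Q | P) & ~(Q & P))   (De Morgan)
≡ R & ~((Q | P) & ~(Q & P))   (double negation)
≡ R & (~(Q | P) | ~~(Q & P))   (De Morgan)
≡ R & ((~Q & ~P) | ~~(Q & P))   (De Morgan)
≡ R & ((~Q & ~P) | (Q & P))   (double negation)
≡ R & (~Q | Q) & (~Q | P) & (~P | Q) & (~P | P)   (distribute | over &)
≡ R & (~Q | P) & (~P | Q)   (simplify)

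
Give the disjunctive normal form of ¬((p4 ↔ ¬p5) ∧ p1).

(p4 ∧ p5) ∨ (¬p5 ∧ ¬p4) ∨ ¬p1

¬((p4 ↔ ¬p5) ∧ p1)
⇔ ¬((p4 → ¬p5) ∧ (¬p5 → p4) ∧ p1)   — eliminate ↔
⇔ ¬((¬p4 ∨ ¬p5) ∧ (¬p5 → p4) ∧ p1)   — eliminate →
⇔ ¬((¬p4 ∨ ¬p5) ∧ (¬¬p5 ∨ p4) ∧ p1)   — eliminate →
⇔ ¬(¬p4 ∨ ¬p5) ∨ ¬(¬¬p5 ∨ p4) ∨ ¬p1   — De Morgan
⇔ (¬¬p4 ∧ ¬¬p5) ∨ ¬(¬¬p5 ∨ p4) ∨ ¬p1   — De Morgan
⇔ (p4 ∧ ¬¬p5) ∨ ¬(¬¬p5 ∨ p4) ∨ ¬p1   — double negation
⇔ (p4 ∧ p5) ∨ ¬(¬¬p5 ∨ p4) ∨ ¬p1   — double negation
⇔ (p4 ∧ p5) ∨ (¬¬¬p5 ∧ ¬p4) ∨ ¬p1   — De Morgan
⇔ (p4 ∧ p5) ∨ (¬p5 ∧ ¬p4) ∨ ¬p1   — double negation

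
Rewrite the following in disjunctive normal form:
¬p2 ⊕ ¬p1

(¬p2 ∧ p1) ∨ (p2 ∧ ¬p1)

¬p2 ⊕ ¬p1
≡ (¬p2 ∧ ¬¬p1) ∨ (¬¬p2 ∧ ¬p1)   (expand ⊕)
≡ (¬p2 ∧ p1) ∨ (¬¬p2 ∧ ¬p1)   (double negation)
≡ (¬p2 ∧ p1) ∨ (p2 ∧ ¬p1)   (double negation)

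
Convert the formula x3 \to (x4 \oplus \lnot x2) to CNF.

(\lnot x3 \lor x4 \lor \lnot x2) \land (\lnot x3 \lor \lnot x4 \lor x2)

x3 \to (x4 \oplus \lnot x2)
≡ \lnot x3 \lor (x4 \oplus \lnot x2)   [eliminate \to]
≡ \lnot x3 \lor ((x4 \lor \lnot x2) \land \lnot (x4 \land \lnot x2))   [expand \oplus]
≡ \lnot x3 \lor ((x4 \lor \lnot x2) \land (\lnot x4 \lor \lnot \lnot x2))   [De Morgan]
≡ \lnot x3 \lor ((x4 \lor \lnot x2) \land (\lnot x4 \lor x2))   [double negation]
≡ (\lnot x3 \lor x4 \lor \lnot x2) \land (\lnot x3 \lor \lnot x4 \lor x2)   [distribute \lor over \land]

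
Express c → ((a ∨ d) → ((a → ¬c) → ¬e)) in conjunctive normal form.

c → ((a ∨ d) → ((a → ¬c) → ¬e))
⇔ ¬c ∨ ((a ∨ d) → ((a → ¬c) → ¬e))   — eliminate →
⇔ ¬c ∨ ¬(a ∨ d) ∨ ((a → ¬c) → ¬e)   — eliminate →
⇔ ¬c ∨ ¬(a ∨ d) ∨ ¬(a → ¬c) ∨ ¬e   — eliminate →
⇔ ¬c ∨ ¬(a ∨ d) ∨ ¬(¬a ∨ ¬c) ∨ ¬e   — eliminate →
⇔ ¬c ∨ (¬a ∧ ¬d) ∨ ¬(¬a ∨ ¬c) ∨ ¬e   — De Morgan
⇔ ¬c ∨ (¬a ∧ ¬d) ∨ (¬¬a ∧ ¬¬c) ∨ ¬e   — De Morgan
⇔ ¬c ∨ (¬a ∧ ¬d) ∨ (a ∧ ¬¬c) ∨ ¬e   — double negation
⇔ ¬c ∨ (¬a ∧ ¬d) ∨ (a ∧ c) ∨ ¬e   — double negation
⇔ (¬c ∨ ¬a ∨ a ∨ ¬e) ∧ (¬c ∨ ¬a ∨ c ∨ ¬e) ∧ (¬c ∨ ¬d ∨ a ∨ ¬e) ∧ (¬c ∨ ¬d ∨ c ∨ ¬e)   — distribute ∨ over ∧
⇔ ¬c ∨ ¬d ∨ a ∨ ¬e   — simplify

¬c ∨ ¬d ∨ a ∨ ¬e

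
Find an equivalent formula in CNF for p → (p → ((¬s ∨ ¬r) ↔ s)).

p → (p → ((¬s ∨ ¬r) ↔ s))
= ¬p ∨ (p → ((¬s ∨ ¬r) ↔ s))
= ¬p ∨ ¬p ∨ ((¬s ∨ ¬r) ↔ s)
= ¬p ∨ ¬p ∨ (((¬s ∨ ¬r) → s) ∧ (s → (¬s ∨ ¬r)))
= ¬p ∨ ¬p ∨ ((¬(¬s ∨ ¬r) ∨ s) ∧ (s → (¬s ∨ ¬r)))
= ¬p ∨ ¬p ∨ ((¬(¬s ∨ ¬r) ∨ s) ∧ (¬s ∨ ¬s ∨ ¬r))
= ¬p ∨ ¬p ∨ (((¬¬s ∧ ¬¬r) ∨ s) ∧ (¬s ∨ ¬s ∨ ¬r))
= ¬p ∨ ¬p ∨ (((s ∧ ¬¬r) ∨ s) ∧ (¬s ∨ ¬s ∨ ¬r))
= ¬p ∨ ¬p ∨ (((s ∧ r) ∨ s) ∧ (¬s ∨ ¬s ∨ ¬r))
= (¬p ∨ ¬p ∨ s ∨ s) ∧ (¬p ∨ ¬p ∨ r ∨ s) ∧ (¬p ∨ ¬p ∨ ¬s ∨ ¬s ∨ ¬r)
= (¬p ∨ s) ∧ (¬p ∨ ¬s ∨ ¬r)

(¬p ∨ s) ∧ (¬p ∨ ¬s ∨ ¬r)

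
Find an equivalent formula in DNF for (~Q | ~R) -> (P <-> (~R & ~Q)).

(Q & R) | (~P & R) | (~P & Q) | (~R & ~Q & P)

(~Q | ~R) -> (P <-> (~R & ~Q))
⇔ ~(~Q | ~R) | (P <-> (~R & ~Q))   [eliminate ->]
⇔ ~(~Q | ~R) | ((P -> (~R & ~Q)) & ((~R & ~Q) -> P))   [eliminate <->]
⇔ ~(~Q | ~R) | ((~P | (~R & ~Q)) & ((~R & ~Q) -> P))   [eliminate ->]
⇔ ~(~Q | ~R) | ((~P | (~R & ~Q)) & (~(~R & ~Q) | P))   [eliminate ->]
⇔ (~~Q & ~~R) | ((~P | (~R & ~Q)) & (~(~R & ~Q) | P))   [De Morgan]
⇔ (Q & ~~R) | ((~P | (~R & ~Q)) & (~(~R & ~Q) | P))   [double negation]
⇔ (Q & R) | ((~P | (~R & ~Q)) & (~(~R & ~Q) | P))   [double negation]
⇔ (Q & R) | ((~P | (~R & ~Q)) & (~~R | ~~Q | P))   [De Morgan]
⇔ (Q & R) | ((~P | (~R & ~Q)) & (R | ~~Q | P))   [double negation]
⇔ (Q & R) | ((~P | (~R & ~Q)) & (R | Q | P))   [double negation]
⇔ (Q & R) | (~P & R) | (~P & Q) | (~P & P) | (~R & ~Q & R) | (~R & ~Q & Q) | (~R & ~Q & P)   [distribute & over |]
⇔ (Q & R) | (~P & R) | (~P & Q) | (~R & ~Q & P)   [simplify]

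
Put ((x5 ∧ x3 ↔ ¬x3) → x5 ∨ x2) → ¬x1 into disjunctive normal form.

((x5 ∧ x3 ↔ ¬x3) → x5 ∨ x2) → ¬x1
⇔ ¬((x5 ∧ x3 ↔ ¬x3) → x5 ∨ x2) ∨ ¬x1   [eliminate →]
⇔ ¬(¬(x5 ∧ x3 ↔ ¬x3) ∨ x5 ∨ x2) ∨ ¬x1   [eliminate →]
⇔ ¬(¬((x5 ∧ x3 → ¬x3) ∧ (¬x3 → x5 ∧ x3)) ∨ x5 ∨ x2) ∨ ¬x1   [eliminate ↔]
⇔ ¬(¬((¬(x5 ∧ x3) ∨ ¬x3) ∧ (¬x3 → x5 ∧ x3)) ∨ x5 ∨ x2) ∨ ¬x1   [eliminate →]
⇔ ¬(¬((¬(x5 ∧ x3) ∨ ¬x3) ∧ (¬¬x3 ∨ x5 ∧ x3)) ∨ x5 ∨ x2) ∨ ¬x1   [eliminate →]
⇔ ¬¬((¬(x5 ∧ x3) ∨ ¬x3) ∧ (¬¬x3 ∨ x5 ∧ x3)) ∧ ¬x5 ∧ ¬x2 ∨ ¬x1   [De Morgan]
⇔ (¬(x5 ∧ x3) ∨ ¬x3) ∧ (¬¬x3 ∨ x5 ∧ x3) ∧ ¬x5 ∧ ¬x2 ∨ ¬x1   [double negation]
⇔ (¬x5 ∨ ¬x3 ∨ ¬x3) ∧ (¬¬x3 ∨ x5 ∧ x3) ∧ ¬x5 ∧ ¬x2 ∨ ¬x1   [De Morgan]
⇔ (¬x5 ∨ ¬x3 ∨ ¬x3) ∧ (x3 ∨ x5 ∧ x3) ∧ ¬x5 ∧ ¬x2 ∨ ¬x1   [double negation]
⇔ ¬x5 ∧ x3 ∧ ¬x5 ∧ ¬x2 ∨ ¬x5 ∧ x5 ∧ x3 ∧ ¬x5 ∧ ¬x2 ∨ ¬x3 ∧ x3 ∧ ¬x5 ∧ ¬x2 ∨ ¬x3 ∧ x5 ∧ x3 ∧ ¬x5 ∧ ¬x2 ∨ ¬x3 ∧ x3 ∧ ¬x5 ∧ ¬x2 ∨ ¬x3 ∧ x5 ∧ x3 ∧ ¬x5 ∧ ¬x2 ∨ ¬x1   [distribute ∧ over ∨]
⇔ ¬x5 ∧ x3 ∧ ¬x2 ∨ ¬x1   [simplify]

¬x5 ∧ x3 ∧ ¬x2 ∨ ¬x1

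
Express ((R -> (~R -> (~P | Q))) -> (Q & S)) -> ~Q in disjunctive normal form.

((R -> (~R -> (~P | Q))) -> (Q & S)) -> ~Q
≡ ~((R -> (~R -> (~P | Q))) -> (Q & S)) | ~Q   [eliminate ->]
≡ ~(~(R -> (~R -> (~P | Q))) | (Q & S)) | ~Q   [eliminate ->]
≡ ~(~(~R | (~R -> (~P | Q))) | (Q & S)) | ~Q   [eliminate ->]
≡ ~(~(~R | ~~R | ~P | Q) | (Q & S)) | ~Q   [eliminate ->]
≡ (~~(~R | ~~R | ~P | Q) & ~(Q & S)) | ~Q   [De Morgan]
≡ ((~R | ~~R | ~P | Q) & ~(Q & S)) | ~Q   [double negation]
≡ ((~R | R | ~P | Q) & ~(Q & S)) | ~Q   [double negation]
≡ ((~R | R | ~P | Q) & (~Q | ~S)) | ~Q   [De Morgan]
≡ (~R & ~Q) | (~R & ~S) | (R & ~Q) | (R & ~S) | (~P & ~Q) | (~P & ~S) | (Q & ~Q) | (Q & ~S) | ~Q   [distribute & over |]
≡ (~R & ~S) | (R & ~S) | (~P & ~S) | (Q & ~S) | ~Q   [simplify]

(~R & ~S) | (R & ~S) | (~P & ~S) | (Q & ~S) | ~Q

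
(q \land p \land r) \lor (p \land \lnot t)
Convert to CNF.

(q \land p \land r) \lor (p \land \lnot t)
⇔ (q \lor p) \land (q \lor \lnot t) \land (p \lor p) \land (p \lor \lnot t) \land (r \lor p) \land (r \lor \lnot t)
⇔ (q \lor \lnot t) \land p \land (r \lor \lnot t)

(q \lor \lnot t) \land p \land (r \lor \lnot t)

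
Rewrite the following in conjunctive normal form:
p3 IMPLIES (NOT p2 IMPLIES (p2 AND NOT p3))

p3 IMPLIES (NOT p2 IMPLIES (p2 AND NOT p3))
⇔ NOT p3 OR (NOT p2 IMPLIES (p2 AND NOT p3))
⇔ NOT p3 OR NOT NOT p2 OR (p2 AND NOT p3)
⇔ NOT p3 OR p2 OR (p2 AND NOT p3)
⇔ (NOT p3 OR p2 OR p2) AND (NOT p3 OR p2 OR NOT p3)
⇔ NOT p3 OR p2

NOT p3 OR p2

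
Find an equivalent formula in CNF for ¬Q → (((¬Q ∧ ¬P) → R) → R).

¬Q → (((¬Q ∧ ¬P) → R) → R)
⇔ ¬¬Q ∨ (((¬Q ∧ ¬P) → R) → R)   (eliminate →)
⇔ ¬¬Q ∨ ¬((¬Q ∧ ¬P) → R) ∨ R   (eliminate →)
⇔ ¬¬Q ∨ ¬(¬(¬Q ∧ ¬P) ∨ R) ∨ R   (eliminate →)
⇔ Q ∨ ¬(¬(¬Q ∧ ¬P) ∨ R) ∨ R   (double negation)
⇔ Q ∨ (¬¬(¬Q ∧ ¬P) ∧ ¬R) ∨ R   (De Morgan)
⇔ Q ∨ (¬Q ∧ ¬P ∧ ¬R) ∨ R   (double negation)
⇔ (Q ∨ ¬Q ∨ R) ∧ (Q ∨ ¬P ∨ R) ∧ (Q ∨ ¬R ∨ R)   (distribute ∨ over ∧)
⇔ Q ∨ ¬P ∨ R   (simplify)

Q ∨ ¬P ∨ R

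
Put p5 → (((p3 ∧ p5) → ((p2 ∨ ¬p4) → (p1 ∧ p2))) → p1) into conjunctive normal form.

(¬p5 ∨ p3 ∨ p1) ∧ (¬p5 ∨ p2 ∨ ¬p4 ∨ p1)

p5 → (((p3 ∧ p5) → ((p2 ∨ ¬p4) → (p1 ∧ p2))) → p1)
≡ ¬p5 ∨ (((p3 ∧ p5) → ((p2 ∨ ¬p4) → (p1 ∧ p2))) → p1)   — eliminate →
≡ ¬p5 ∨ ¬((p3 ∧ p5) → ((p2 ∨ ¬p4) → (p1 ∧ p2))) ∨ p1   — eliminate →
≡ ¬p5 ∨ ¬(¬(p3 ∧ p5) ∨ ((p2 ∨ ¬p4) → (p1 ∧ p2))) ∨ p1   — eliminate →
≡ ¬p5 ∨ ¬(¬(p3 ∧ p5) ∨ ¬(p2 ∨ ¬p4) ∨ (p1 ∧ p2)) ∨ p1   — eliminate →
≡ ¬p5 ∨ (¬¬(p3 ∧ p5) ∧ ¬¬(p2 ∨ ¬p4) ∧ ¬(p1 ∧ p2)) ∨ p1   — De Morgan
≡ ¬p5 ∨ (p3 ∧ p5 ∧ ¬¬(p2 ∨ ¬p4) ∧ ¬(p1 ∧ p2)) ∨ p1   — double negation
≡ ¬p5 ∨ (p3 ∧ p5 ∧ (p2 ∨ ¬p4) ∧ ¬(p1 ∧ p2)) ∨ p1   — double negation
≡ ¬p5 ∨ (p3 ∧ p5 ∧ (p2 ∨ ¬p4) ∧ (¬p1 ∨ ¬p2)) ∨ p1   — De Morgan
≡ (¬p5 ∨ p3 ∨ p1) ∧ (¬p5 ∨ p5 ∨ p1) ∧ (¬p5 ∨ p2 ∨ ¬p4 ∨ p1) ∧ (¬p5 ∨ ¬p1 ∨ ¬p2 ∨ p1)   — distribute ∨ over ∧
≡ (¬p5 ∨ p3 ∨ p1) ∧ (¬p5 ∨ p2 ∨ ¬p4 ∨ p1)   — simplify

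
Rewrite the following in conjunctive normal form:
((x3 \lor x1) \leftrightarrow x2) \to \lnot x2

(\lnot x2 \lor \lnot x3) \land (\lnot x2 \lor \lnot x1)

((x3 \lor x1) \leftrightarrow x2) \to \lnot x2
⇔ \lnot ((x3 \lor x1) \leftrightarrow x2) \lor \lnot x2   [eliminate \to]
⇔ \lnot (((x3 \lor x1) \to x2) \land (x2 \to (x3 \lor x1))) \lor \lnot x2   [eliminate \leftrightarrow]
⇔ \lnot ((\lnot (x3 \lor x1) \lor x2) \land (x2 \to (x3 \lor x1))) \lor \lnot x2   [eliminate \to]
⇔ \lnot ((\lnot (x3 \lor x1) \lor x2) \land (\lnot x2 \lor x3 \lor x1)) \lor \lnot x2   [eliminate \to]
⇔ \lnot (\lnot (x3 \lor x1) \lor x2) \lor \lnot (\lnot x2 \lor x3 \lor x1) \lor \lnot x2   [De Morgan]
⇔ (\lnot \lnot (x3 \lor x1) \land \lnot x2) \lor \lnot (\lnot x2 \lor x3 \lor x1) \lor \lnot x2   [De Morgan]
⇔ ((x3 \lor x1) \land \lnot x2) \lor \lnot (\lnot x2 \lor x3 \lor x1) \lor \lnot x2   [double negation]
⇔ ((x3 \lor x1) \land \lnot x2) \lor (\lnot \lnot x2 \land \lnot x3 \land \lnot x1) \lor \lnot x2   [De Morgan]
⇔ ((x3 \lor x1) \land \lnot x2) \lor (x2 \land \lnot x3 \land \lnot x1) \lor \lnot x2   [double negation]
⇔ (x3 \lor x1 \lor x2 \lor \lnot x2) \land (x3 \lor x1 \lor \lnot x3 \lor \lnot x2) \land (x3 \lor x1 \lor \lnot x1 \lor \lnot x2) \land (\lnot x2 \lor x2 \lor \lnot x2) \land (\lnot x2 \lor \lnot x3 \lor \lnot x2) \land (\lnot x2 \lor \lnot x1 \lor \lnot x2)   [distribute \lor over \land]
⇔ (\lnot x2 \lor \lnot x3) \land (\lnot x2 \lor \lnot x1)   [simplify]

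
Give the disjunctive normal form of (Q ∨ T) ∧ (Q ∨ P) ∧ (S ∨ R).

(Q ∨ T) ∧ (Q ∨ P) ∧ (S ∨ R)
≡ (Q ∧ Q ∧ S) ∨ (Q ∧ Q ∧ R) ∨ (Q ∧ P ∧ S) ∨ (Q ∧ P ∧ R) ∨ (T ∧ Q ∧ S) ∨ (T ∧ Q ∧ R) ∨ (T ∧ P ∧ S) ∨ (T ∧ P ∧ R)
≡ (Q ∧ S) ∨ (Q ∧ R) ∨ (T ∧ P ∧ S) ∨ (T ∧ P ∧ R)

(Q ∧ S) ∨ (Q ∧ R) ∨ (T ∧ P ∧ S) ∨ (T ∧ P ∧ R)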